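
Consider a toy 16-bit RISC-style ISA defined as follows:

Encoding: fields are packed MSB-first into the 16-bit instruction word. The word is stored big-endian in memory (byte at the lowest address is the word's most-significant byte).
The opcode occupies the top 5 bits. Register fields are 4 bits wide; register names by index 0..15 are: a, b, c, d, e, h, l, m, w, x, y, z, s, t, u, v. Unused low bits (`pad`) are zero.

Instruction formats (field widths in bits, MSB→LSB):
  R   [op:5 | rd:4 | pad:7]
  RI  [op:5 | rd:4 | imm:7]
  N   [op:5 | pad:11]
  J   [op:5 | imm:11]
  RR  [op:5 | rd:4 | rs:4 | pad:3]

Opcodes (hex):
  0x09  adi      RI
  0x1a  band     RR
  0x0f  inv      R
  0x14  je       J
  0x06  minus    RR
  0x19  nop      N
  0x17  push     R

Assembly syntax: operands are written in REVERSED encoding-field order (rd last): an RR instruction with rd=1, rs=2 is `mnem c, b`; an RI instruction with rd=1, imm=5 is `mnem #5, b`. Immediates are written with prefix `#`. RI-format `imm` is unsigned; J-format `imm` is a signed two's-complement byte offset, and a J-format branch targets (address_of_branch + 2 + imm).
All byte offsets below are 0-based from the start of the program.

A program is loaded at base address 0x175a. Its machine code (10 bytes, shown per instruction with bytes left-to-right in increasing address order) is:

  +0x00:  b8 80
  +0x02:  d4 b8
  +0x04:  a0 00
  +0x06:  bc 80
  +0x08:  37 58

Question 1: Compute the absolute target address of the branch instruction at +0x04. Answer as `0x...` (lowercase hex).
[04] a0 00 → 0xa000
  top 5b → 0x14 → je [J]
  imm: (w>>0)&0x7ff=0x0 → #0
  target = base 0x175a + off 0x04 + 2 + imm 0 = 0x1760

0x1760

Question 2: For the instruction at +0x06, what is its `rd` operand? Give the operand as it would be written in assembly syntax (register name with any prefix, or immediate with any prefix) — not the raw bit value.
off 0x06: read bc 80 as big → 0xbc80
  top 5b → 0x17 → push [R]
  rd@[10:7]=0x9 ⇒ x

x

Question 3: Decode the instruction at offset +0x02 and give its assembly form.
band m, x

off 0x02: read d4 b8 as big → 0xd4b8
  top 5b → 0x1a → band [RR]
  rd@[10:7]=0x9 ⇒ x
  rs@[6:3]=0x7 ⇒ m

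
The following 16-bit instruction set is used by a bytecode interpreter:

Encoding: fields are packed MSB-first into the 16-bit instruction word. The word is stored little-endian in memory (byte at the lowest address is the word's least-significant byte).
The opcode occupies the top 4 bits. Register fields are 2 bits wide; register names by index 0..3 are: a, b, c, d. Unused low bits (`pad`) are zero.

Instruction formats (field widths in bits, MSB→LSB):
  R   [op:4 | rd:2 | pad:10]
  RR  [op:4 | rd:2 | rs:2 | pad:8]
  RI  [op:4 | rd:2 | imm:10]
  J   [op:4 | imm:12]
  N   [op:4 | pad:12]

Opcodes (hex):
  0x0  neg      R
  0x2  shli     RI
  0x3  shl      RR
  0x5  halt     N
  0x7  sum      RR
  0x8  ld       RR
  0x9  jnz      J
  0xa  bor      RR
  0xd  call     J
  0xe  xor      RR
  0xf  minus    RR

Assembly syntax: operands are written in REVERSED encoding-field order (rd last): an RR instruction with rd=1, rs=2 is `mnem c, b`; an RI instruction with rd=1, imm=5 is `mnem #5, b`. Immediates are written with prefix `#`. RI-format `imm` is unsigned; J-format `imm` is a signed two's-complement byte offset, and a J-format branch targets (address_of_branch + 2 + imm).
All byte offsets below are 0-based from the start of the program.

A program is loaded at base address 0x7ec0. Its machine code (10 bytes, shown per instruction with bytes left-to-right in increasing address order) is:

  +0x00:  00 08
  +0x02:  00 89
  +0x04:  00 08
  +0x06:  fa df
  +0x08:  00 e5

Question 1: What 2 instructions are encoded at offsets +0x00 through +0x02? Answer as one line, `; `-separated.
@+00  little-endian(00 08) = 0x0800
  opcode bits[15:12]=0x0: neg/R
  rd@[11:10]=0x2 ⇒ c
@+02  little-endian(00 89) = 0x8900
  opcode bits[15:12]=0x8: ld/RR
  rd@[11:10]=0x2 ⇒ c
  rs@[9:8]=0x1 ⇒ b

neg c; ld b, c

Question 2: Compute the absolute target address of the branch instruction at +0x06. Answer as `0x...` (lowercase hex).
0x7ec2

@+06  little-endian(fa df) = 0xdffa
  op=0xdffa>>12=0xd ⇒ call (J)
  [11:0] imm=4090 (s12→-6) = #-6
  target = base 0x7ec0 + off 0x06 + 2 + imm -6 = 0x7ec2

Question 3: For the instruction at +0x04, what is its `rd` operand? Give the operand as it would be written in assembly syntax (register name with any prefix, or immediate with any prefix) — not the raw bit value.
c

[04] 00 08 → 0x0800
  op=0x0800>>12=0x0 ⇒ neg (R)
  rd@[11:10]=0x2 ⇒ c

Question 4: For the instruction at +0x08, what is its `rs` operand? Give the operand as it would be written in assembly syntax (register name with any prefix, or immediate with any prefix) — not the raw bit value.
[08] 00 e5 → 0xe500
  op=0xe500>>12=0xe ⇒ xor (RR)
  rd: (w>>10)&0x3=0x1 → b
  rs: (w>>8)&0x3=0x1 → b

b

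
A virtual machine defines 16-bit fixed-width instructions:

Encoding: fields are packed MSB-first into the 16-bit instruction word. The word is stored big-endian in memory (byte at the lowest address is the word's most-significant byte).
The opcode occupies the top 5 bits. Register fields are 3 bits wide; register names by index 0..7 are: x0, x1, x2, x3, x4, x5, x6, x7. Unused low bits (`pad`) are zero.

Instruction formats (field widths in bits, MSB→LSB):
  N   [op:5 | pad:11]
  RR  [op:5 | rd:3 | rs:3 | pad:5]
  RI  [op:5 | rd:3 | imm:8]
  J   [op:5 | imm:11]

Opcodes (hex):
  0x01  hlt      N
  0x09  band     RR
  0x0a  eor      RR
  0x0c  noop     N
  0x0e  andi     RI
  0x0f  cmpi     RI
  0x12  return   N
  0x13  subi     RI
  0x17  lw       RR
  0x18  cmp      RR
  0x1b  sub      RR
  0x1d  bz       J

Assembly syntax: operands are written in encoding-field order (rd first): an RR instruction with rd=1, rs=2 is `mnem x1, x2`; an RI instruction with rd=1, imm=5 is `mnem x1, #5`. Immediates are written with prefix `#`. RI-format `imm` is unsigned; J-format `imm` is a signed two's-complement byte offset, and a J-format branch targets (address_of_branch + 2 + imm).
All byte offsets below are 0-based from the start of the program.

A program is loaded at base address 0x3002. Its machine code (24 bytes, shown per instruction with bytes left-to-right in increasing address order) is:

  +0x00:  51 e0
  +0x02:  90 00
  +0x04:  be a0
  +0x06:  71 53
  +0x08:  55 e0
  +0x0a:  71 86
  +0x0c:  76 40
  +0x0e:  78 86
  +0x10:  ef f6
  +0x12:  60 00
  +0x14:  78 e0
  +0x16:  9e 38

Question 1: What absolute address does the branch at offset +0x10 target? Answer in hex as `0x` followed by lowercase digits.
0x300a

off 0x10: read ef f6 as big → 0xeff6
  op=0xeff6>>11=0x1d ⇒ bz (J)
  [10:0] imm=2038 (s11→-10) = #-10
  target = base 0x3002 + off 0x10 + 2 + imm -10 = 0x300a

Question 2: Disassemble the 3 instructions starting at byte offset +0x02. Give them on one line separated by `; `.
return; lw x6, x5; andi x1, #83

off 0x02: read 90 00 as big → 0x9000
  op=0x9000>>11=0x12 ⇒ return (N)
off 0x04: read be a0 as big → 0xbea0
  op=0xbea0>>11=0x17 ⇒ lw (RR)
  rd: (w>>8)&0x7=0x6 → x6
  rs: (w>>5)&0x7=0x5 → x5
off 0x06: read 71 53 as big → 0x7153
  op=0x7153>>11=0xe ⇒ andi (RI)
  rd: (w>>8)&0x7=0x1 → x1
  imm: (w>>0)&0xff=0x53 → #83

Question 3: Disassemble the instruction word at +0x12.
noop

off 0x12: read 60 00 as big → 0x6000
  opcode bits[15:11]=0xc: noop/N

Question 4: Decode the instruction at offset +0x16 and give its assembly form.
off 0x16: read 9e 38 as big → 0x9e38
  op=0x9e38>>11=0x13 ⇒ subi (RI)
  rd@[10:8]=0x6 ⇒ x6
  imm@[7:0]=0x38 ⇒ #56

subi x6, #56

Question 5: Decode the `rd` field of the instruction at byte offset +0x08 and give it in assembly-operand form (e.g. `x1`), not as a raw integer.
+0x08: 55 e0 ⇒ word 0x55e0 (big)
  top 5b → 0xa → eor [RR]
  rd: (w>>8)&0x7=0x5 → x5
  rs: (w>>5)&0x7=0x7 → x7

x5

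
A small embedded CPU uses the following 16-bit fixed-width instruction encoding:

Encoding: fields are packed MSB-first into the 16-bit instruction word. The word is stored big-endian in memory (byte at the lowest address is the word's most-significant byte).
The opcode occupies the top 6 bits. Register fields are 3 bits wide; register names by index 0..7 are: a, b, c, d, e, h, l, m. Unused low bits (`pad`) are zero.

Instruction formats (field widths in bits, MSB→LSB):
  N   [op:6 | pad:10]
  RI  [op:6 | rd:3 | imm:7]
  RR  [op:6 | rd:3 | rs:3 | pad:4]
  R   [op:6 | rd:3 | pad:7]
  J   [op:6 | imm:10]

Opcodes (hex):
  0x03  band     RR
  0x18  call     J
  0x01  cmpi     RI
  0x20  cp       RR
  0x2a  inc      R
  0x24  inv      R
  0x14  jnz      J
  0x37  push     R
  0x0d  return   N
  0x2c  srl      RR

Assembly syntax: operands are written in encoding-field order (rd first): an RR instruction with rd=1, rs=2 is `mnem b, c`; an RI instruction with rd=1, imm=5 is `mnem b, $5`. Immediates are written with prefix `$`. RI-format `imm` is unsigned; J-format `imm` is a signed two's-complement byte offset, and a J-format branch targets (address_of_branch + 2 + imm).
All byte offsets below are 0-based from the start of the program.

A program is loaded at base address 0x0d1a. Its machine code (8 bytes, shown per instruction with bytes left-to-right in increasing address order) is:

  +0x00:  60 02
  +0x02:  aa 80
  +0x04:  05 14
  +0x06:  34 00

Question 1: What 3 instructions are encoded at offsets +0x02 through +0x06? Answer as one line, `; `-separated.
inc h; cmpi c, $20; return

off 0x02: read aa 80 as big → 0xaa80
  opcode bits[15:10]=0x2a: inc/R
  rd@[9:7]=0x5 ⇒ h
off 0x04: read 05 14 as big → 0x0514
  opcode bits[15:10]=0x1: cmpi/RI
  rd@[9:7]=0x2 ⇒ c
  imm@[6:0]=0x14 ⇒ $20
off 0x06: read 34 00 as big → 0x3400
  opcode bits[15:10]=0xd: return/N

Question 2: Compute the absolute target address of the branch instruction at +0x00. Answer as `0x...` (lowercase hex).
+0x00: 60 02 ⇒ word 0x6002 (big)
  op=0x6002>>10=0x18 ⇒ call (J)
  [9:0] imm=2 = $2
  target = base 0x0d1a + off 0x00 + 2 + imm 2 = 0x0d1e

0x0d1e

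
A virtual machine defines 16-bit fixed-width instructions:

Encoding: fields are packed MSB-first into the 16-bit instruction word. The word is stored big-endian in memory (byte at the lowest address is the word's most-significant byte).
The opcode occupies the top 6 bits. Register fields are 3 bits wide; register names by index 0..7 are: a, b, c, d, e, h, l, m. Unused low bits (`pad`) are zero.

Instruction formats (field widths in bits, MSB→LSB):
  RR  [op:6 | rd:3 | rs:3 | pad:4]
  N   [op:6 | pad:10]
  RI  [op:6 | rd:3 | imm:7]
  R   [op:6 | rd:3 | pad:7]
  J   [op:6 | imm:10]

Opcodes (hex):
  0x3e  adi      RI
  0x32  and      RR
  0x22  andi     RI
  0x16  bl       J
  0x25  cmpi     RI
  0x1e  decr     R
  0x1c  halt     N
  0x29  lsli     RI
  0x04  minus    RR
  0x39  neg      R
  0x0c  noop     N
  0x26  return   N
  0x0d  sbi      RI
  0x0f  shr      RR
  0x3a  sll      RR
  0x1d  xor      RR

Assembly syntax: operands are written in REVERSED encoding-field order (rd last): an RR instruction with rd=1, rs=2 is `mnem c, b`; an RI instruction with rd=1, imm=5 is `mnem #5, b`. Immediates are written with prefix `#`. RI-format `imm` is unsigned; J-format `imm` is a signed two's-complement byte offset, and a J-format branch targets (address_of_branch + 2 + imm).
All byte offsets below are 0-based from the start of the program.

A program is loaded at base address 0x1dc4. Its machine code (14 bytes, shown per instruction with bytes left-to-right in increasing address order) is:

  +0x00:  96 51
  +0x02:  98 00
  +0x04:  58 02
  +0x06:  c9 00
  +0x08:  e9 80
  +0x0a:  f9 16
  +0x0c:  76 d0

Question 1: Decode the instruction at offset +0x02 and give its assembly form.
return

off 0x02: read 98 00 as big → 0x9800
  top 6b → 0x26 → return [N]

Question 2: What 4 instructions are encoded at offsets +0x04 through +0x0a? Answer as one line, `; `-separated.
off 0x04: read 58 02 as big → 0x5802
  top 6b → 0x16 → bl [J]
  imm: (w>>0)&0x3ff=0x2 → #2
off 0x06: read c9 00 as big → 0xc900
  top 6b → 0x32 → and [RR]
  rd: (w>>7)&0x7=0x2 → c
  rs: (w>>4)&0x7=0x0 → a
off 0x08: read e9 80 as big → 0xe980
  top 6b → 0x3a → sll [RR]
  rd: (w>>7)&0x7=0x3 → d
  rs: (w>>4)&0x7=0x0 → a
off 0x0a: read f9 16 as big → 0xf916
  top 6b → 0x3e → adi [RI]
  rd: (w>>7)&0x7=0x2 → c
  imm: (w>>0)&0x7f=0x16 → #22

bl #2; and a, c; sll a, d; adi #22, c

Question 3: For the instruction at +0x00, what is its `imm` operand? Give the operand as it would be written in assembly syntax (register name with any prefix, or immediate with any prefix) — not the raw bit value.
off 0x00: read 96 51 as big → 0x9651
  op=0x9651>>10=0x25 ⇒ cmpi (RI)
  rd@[9:7]=0x4 ⇒ e
  imm@[6:0]=0x51 ⇒ #81

#81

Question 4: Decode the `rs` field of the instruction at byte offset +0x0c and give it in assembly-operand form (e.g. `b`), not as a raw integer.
[0c] 76 d0 → 0x76d0
  opcode bits[15:10]=0x1d: xor/RR
  [9:7] rd=5 = h
  [6:4] rs=5 = h

h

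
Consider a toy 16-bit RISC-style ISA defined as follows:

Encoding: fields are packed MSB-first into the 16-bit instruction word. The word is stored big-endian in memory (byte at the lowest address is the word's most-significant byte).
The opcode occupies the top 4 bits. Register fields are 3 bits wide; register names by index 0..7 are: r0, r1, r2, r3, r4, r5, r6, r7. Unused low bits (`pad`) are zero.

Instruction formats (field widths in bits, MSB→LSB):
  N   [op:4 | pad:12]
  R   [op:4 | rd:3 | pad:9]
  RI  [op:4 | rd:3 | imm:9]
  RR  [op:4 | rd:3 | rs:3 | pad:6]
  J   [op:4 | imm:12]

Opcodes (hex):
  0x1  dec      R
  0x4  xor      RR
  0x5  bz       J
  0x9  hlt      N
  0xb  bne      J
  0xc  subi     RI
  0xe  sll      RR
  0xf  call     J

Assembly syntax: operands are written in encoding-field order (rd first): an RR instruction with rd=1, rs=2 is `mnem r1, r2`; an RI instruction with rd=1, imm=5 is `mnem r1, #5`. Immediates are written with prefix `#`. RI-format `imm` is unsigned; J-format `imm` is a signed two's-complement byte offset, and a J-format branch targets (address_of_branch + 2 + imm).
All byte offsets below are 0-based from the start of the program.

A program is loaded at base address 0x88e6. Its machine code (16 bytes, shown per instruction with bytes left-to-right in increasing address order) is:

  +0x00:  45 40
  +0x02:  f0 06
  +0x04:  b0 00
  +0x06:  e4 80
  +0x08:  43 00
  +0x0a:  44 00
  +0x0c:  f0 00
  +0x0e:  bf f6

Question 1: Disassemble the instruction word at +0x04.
bne #0

[04] b0 00 → 0xb000
  opcode bits[15:12]=0xb: bne/J
  imm@[11:0]=0x0 ⇒ #0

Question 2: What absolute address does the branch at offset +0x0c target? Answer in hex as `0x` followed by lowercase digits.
[0c] f0 00 → 0xf000
  opcode bits[15:12]=0xf: call/J
  imm: (w>>0)&0xfff=0x0 → #0
  target = base 0x88e6 + off 0x0c + 2 + imm 0 = 0x88f4

0x88f4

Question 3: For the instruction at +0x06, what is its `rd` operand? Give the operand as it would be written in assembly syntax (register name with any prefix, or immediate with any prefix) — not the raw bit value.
r2

off 0x06: read e4 80 as big → 0xe480
  opcode bits[15:12]=0xe: sll/RR
  [11:9] rd=2 = r2
  [8:6] rs=2 = r2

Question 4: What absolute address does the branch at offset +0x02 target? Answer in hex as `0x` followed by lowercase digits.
off 0x02: read f0 06 as big → 0xf006
  op=0xf006>>12=0xf ⇒ call (J)
  [11:0] imm=6 = #6
  target = base 0x88e6 + off 0x02 + 2 + imm 6 = 0x88f0

0x88f0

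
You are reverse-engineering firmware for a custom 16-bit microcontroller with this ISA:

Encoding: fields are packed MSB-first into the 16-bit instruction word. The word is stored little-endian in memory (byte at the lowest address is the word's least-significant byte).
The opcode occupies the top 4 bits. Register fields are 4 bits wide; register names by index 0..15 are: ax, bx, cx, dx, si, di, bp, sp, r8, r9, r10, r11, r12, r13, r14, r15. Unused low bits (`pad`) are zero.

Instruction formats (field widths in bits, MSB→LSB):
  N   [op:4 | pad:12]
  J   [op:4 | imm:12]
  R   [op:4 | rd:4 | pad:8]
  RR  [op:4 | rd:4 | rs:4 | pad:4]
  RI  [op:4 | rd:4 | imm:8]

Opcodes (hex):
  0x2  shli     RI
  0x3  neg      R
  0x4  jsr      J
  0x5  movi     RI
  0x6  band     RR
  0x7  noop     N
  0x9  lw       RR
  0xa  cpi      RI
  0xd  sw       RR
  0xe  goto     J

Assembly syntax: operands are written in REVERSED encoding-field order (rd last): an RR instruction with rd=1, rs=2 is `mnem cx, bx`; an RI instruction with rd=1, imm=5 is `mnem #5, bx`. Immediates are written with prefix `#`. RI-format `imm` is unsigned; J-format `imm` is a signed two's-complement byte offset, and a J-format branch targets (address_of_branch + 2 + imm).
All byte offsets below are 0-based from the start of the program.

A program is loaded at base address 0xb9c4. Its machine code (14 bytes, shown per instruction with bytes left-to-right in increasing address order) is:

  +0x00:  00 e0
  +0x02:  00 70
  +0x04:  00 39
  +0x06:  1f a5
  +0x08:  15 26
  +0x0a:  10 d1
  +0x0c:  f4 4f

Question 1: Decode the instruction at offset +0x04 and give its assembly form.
+0x04: 00 39 ⇒ word 0x3900 (little)
  opcode bits[15:12]=0x3: neg/R
  [11:8] rd=9 = r9

neg r9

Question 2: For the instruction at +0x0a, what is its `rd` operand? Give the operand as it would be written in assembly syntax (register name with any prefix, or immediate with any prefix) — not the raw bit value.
off 0x0a: read 10 d1 as little → 0xd110
  opcode bits[15:12]=0xd: sw/RR
  rd@[11:8]=0x1 ⇒ bx
  rs@[7:4]=0x1 ⇒ bx

bx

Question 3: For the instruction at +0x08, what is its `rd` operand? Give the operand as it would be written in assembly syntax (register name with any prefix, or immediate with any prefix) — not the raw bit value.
bp

[08] 15 26 → 0x2615
  opcode bits[15:12]=0x2: shli/RI
  rd@[11:8]=0x6 ⇒ bp
  imm@[7:0]=0x15 ⇒ #21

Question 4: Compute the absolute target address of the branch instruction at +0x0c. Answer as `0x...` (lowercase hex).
0xb9c6

off 0x0c: read f4 4f as little → 0x4ff4
  op=0x4ff4>>12=0x4 ⇒ jsr (J)
  [11:0] imm=4084 (s12→-12) = #-12
  target = base 0xb9c4 + off 0x0c + 2 + imm -12 = 0xb9c6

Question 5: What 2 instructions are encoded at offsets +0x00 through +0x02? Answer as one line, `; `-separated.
goto #0; noop

off 0x00: read 00 e0 as little → 0xe000
  opcode bits[15:12]=0xe: goto/J
  [11:0] imm=0 = #0
off 0x02: read 00 70 as little → 0x7000
  opcode bits[15:12]=0x7: noop/N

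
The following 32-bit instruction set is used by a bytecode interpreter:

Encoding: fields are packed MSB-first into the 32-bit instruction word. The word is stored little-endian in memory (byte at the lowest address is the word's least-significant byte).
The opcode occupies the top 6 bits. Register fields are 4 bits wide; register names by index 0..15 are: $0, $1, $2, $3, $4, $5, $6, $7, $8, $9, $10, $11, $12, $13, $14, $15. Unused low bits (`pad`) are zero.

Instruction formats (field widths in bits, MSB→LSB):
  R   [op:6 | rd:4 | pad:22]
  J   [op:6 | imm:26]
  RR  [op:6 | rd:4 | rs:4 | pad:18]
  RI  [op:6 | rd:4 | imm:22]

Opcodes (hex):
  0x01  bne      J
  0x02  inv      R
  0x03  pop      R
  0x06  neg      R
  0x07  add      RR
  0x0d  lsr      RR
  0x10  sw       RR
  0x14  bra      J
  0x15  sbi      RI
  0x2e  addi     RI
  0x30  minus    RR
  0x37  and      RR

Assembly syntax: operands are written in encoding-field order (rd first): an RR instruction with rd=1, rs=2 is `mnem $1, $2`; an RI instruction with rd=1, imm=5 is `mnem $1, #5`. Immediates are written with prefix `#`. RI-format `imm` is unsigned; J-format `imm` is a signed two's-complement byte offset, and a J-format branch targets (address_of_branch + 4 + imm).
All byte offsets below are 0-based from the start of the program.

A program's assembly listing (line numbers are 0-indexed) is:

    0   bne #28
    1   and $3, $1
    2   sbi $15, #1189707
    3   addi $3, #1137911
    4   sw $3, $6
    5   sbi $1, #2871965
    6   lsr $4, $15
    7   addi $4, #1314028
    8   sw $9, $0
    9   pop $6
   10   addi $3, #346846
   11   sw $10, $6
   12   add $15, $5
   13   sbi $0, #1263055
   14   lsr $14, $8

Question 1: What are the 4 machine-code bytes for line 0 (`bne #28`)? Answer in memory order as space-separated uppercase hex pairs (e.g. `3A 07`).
0. bne fields op=0x1:6|imm=28:26 → word 0400001ch → 1c 00 00 04

1C 00 00 04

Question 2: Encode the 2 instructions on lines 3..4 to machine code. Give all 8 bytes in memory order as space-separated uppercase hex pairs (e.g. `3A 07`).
line 3 (addi): pack op=0x2e:6|rd=3:4|imm=1137911:22 = 0xb8d15cf7; little→ f7 5c d1 b8
line 4 (sw): pack op=0x10:6|rd=3:4|rs=6:4|pad=0:18 = 0x40d80000; little→ 00 00 d8 40

F7 5C D1 B8 00 00 D8 40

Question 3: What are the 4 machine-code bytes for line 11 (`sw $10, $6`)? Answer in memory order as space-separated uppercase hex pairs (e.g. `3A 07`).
11. sw fields op=0x10:6|rd=10:4|rs=6:4|pad=0:18 → word 42980000h → 00 00 98 42

00 00 98 42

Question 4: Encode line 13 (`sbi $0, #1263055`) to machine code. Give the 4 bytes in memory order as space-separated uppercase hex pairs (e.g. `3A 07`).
line 13 (sbi): pack op=0x15:6|rd=0:4|imm=1263055:22 = 0x541345cf; little→ cf 45 13 54

CF 45 13 54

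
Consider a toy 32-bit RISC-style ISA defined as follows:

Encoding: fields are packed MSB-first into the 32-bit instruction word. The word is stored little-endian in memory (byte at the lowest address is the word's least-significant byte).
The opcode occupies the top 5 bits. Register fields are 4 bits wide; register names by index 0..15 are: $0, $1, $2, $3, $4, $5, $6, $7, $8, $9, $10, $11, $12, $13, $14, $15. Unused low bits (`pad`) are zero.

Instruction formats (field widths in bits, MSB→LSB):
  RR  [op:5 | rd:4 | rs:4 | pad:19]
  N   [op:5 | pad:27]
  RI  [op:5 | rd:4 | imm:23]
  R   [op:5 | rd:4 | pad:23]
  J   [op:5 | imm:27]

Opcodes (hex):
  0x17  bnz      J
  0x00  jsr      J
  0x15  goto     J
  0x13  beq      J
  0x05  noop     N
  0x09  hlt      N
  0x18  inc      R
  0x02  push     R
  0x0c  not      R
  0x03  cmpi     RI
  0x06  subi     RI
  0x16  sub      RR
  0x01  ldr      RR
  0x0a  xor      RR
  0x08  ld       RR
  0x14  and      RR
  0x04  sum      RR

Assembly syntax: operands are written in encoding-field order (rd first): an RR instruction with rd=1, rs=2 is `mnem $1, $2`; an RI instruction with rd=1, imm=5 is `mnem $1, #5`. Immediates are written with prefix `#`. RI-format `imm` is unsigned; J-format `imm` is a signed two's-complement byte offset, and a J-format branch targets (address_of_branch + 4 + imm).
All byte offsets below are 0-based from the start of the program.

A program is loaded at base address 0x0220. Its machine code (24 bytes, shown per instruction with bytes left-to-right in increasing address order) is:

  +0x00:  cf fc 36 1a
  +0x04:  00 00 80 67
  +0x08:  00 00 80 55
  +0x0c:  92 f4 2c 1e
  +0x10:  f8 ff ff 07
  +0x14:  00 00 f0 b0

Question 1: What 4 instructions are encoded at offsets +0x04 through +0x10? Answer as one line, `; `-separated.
not $15; xor $11, $0; cmpi $12, #2946194; jsr #-8

+0x04: 00 00 80 67 ⇒ word 0x67800000 (little)
  opcode bits[31:27]=0xc: not/R
  rd@[26:23]=0xf ⇒ $15
+0x08: 00 00 80 55 ⇒ word 0x55800000 (little)
  opcode bits[31:27]=0xa: xor/RR
  rd@[26:23]=0xb ⇒ $11
  rs@[22:19]=0x0 ⇒ $0
+0x0c: 92 f4 2c 1e ⇒ word 0x1e2cf492 (little)
  opcode bits[31:27]=0x3: cmpi/RI
  rd@[26:23]=0xc ⇒ $12
  imm@[22:0]=0x2cf492 ⇒ #2946194
+0x10: f8 ff ff 07 ⇒ word 0x07fffff8 (little)
  opcode bits[31:27]=0x0: jsr/J
  imm@[26:0]=0x7fffff8 (s27→-8) ⇒ #-8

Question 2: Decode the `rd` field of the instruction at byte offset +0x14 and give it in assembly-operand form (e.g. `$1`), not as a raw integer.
[14] 00 00 f0 b0 → 0xb0f00000
  op=0xb0f00000>>27=0x16 ⇒ sub (RR)
  rd: (w>>23)&0xf=0x1 → $1
  rs: (w>>19)&0xf=0xe → $14

$1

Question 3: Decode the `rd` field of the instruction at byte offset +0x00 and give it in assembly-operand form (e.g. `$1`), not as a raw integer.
$4

[00] cf fc 36 1a → 0x1a36fccf
  top 5b → 0x3 → cmpi [RI]
  [26:23] rd=4 = $4
  [22:0] imm=3603663 = #3603663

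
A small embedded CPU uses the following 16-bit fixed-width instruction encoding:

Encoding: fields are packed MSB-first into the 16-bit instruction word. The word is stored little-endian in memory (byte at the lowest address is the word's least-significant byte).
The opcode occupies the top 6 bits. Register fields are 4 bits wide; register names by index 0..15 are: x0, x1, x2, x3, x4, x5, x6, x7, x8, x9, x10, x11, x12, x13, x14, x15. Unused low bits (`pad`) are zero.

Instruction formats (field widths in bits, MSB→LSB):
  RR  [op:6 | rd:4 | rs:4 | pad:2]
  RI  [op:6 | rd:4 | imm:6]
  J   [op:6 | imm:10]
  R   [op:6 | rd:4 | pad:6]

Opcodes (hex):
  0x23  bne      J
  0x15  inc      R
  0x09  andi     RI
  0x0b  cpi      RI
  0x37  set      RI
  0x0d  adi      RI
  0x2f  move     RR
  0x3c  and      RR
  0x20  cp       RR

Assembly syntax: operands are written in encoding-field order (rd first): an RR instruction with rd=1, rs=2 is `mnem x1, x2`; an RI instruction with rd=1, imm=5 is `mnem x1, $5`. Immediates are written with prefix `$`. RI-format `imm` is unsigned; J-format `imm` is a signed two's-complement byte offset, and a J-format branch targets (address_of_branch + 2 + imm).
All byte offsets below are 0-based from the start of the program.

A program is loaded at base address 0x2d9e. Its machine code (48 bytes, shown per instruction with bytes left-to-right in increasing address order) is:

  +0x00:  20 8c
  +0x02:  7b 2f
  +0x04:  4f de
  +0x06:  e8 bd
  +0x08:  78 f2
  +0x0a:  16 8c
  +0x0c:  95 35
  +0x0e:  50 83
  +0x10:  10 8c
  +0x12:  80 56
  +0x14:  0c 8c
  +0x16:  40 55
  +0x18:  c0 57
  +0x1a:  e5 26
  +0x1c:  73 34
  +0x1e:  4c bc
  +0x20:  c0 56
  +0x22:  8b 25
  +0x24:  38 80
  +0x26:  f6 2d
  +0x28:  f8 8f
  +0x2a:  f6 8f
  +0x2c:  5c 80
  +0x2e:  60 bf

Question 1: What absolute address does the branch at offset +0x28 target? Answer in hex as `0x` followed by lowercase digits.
@+28  little-endian(f8 8f) = 0x8ff8
  top 6b → 0x23 → bne [J]
  imm@[9:0]=0x3f8 (s10→-8) ⇒ $-8
  target = base 0x2d9e + off 0x28 + 2 + imm -8 = 0x2dc0

0x2dc0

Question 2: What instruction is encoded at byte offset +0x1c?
off 0x1c: read 73 34 as little → 0x3473
  opcode bits[15:10]=0xd: adi/RI
  rd: (w>>6)&0xf=0x1 → x1
  imm: (w>>0)&0x3f=0x33 → $51

adi x1, $51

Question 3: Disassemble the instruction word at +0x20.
inc x11

@+20  little-endian(c0 56) = 0x56c0
  op=0x56c0>>10=0x15 ⇒ inc (R)
  rd: (w>>6)&0xf=0xb → x11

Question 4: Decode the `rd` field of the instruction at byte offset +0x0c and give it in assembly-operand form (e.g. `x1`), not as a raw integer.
[0c] 95 35 → 0x3595
  op=0x3595>>10=0xd ⇒ adi (RI)
  [9:6] rd=6 = x6
  [5:0] imm=21 = $21

x6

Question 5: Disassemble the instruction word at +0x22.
andi x6, $11

off 0x22: read 8b 25 as little → 0x258b
  op=0x258b>>10=0x9 ⇒ andi (RI)
  rd@[9:6]=0x6 ⇒ x6
  imm@[5:0]=0xb ⇒ $11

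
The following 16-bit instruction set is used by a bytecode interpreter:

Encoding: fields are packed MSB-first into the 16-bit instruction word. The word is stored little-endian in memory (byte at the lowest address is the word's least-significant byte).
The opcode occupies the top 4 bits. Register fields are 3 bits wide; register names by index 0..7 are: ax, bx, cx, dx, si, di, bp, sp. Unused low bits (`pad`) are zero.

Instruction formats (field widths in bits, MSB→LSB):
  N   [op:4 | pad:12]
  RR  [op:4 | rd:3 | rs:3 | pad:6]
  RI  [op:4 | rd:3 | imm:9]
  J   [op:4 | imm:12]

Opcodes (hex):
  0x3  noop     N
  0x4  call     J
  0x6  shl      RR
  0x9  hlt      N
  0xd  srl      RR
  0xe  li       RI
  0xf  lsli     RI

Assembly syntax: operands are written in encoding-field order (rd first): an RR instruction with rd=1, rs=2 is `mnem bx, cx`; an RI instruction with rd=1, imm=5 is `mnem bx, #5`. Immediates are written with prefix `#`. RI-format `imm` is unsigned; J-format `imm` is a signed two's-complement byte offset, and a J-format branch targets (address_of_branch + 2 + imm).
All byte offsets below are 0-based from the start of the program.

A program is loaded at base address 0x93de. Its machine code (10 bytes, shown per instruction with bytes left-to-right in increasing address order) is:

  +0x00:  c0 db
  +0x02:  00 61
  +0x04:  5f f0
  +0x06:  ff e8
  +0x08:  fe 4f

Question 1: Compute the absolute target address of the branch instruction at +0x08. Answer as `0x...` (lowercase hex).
0x93e6

off 0x08: read fe 4f as little → 0x4ffe
  op=0x4ffe>>12=0x4 ⇒ call (J)
  [11:0] imm=4094 (s12→-2) = #-2
  target = base 0x93de + off 0x08 + 2 + imm -2 = 0x93e6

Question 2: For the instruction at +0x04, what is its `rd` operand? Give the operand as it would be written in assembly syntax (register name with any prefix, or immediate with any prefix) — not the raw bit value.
+0x04: 5f f0 ⇒ word 0xf05f (little)
  opcode bits[15:12]=0xf: lsli/RI
  [11:9] rd=0 = ax
  [8:0] imm=95 = #95

ax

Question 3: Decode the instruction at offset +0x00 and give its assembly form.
srl di, sp

[00] c0 db → 0xdbc0
  opcode bits[15:12]=0xd: srl/RR
  rd@[11:9]=0x5 ⇒ di
  rs@[8:6]=0x7 ⇒ sp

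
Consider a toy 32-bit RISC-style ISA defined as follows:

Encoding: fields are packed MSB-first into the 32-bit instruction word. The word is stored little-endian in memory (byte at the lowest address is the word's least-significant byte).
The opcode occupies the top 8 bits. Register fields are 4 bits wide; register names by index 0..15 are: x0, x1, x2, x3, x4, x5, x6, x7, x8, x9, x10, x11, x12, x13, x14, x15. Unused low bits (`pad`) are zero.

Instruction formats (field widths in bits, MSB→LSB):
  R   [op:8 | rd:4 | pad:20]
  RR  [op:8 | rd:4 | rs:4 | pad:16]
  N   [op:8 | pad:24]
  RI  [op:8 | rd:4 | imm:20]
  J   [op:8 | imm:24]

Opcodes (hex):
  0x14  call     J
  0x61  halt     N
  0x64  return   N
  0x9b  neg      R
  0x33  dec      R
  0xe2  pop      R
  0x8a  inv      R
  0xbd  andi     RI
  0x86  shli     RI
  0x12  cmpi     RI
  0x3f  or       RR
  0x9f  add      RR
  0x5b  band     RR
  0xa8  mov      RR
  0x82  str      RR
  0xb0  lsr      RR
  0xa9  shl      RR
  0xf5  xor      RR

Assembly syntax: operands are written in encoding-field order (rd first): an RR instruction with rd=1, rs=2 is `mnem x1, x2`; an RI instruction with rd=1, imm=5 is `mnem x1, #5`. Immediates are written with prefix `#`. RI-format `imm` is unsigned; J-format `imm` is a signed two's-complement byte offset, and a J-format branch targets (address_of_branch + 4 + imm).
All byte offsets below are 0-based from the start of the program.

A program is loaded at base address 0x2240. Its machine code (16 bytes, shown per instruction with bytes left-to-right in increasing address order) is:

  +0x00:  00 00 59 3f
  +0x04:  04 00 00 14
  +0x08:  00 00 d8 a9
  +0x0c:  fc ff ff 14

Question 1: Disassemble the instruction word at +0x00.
@+00  little-endian(00 00 59 3f) = 0x3f590000
  opcode bits[31:24]=0x3f: or/RR
  rd@[23:20]=0x5 ⇒ x5
  rs@[19:16]=0x9 ⇒ x9

or x5, x9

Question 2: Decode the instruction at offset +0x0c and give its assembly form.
call #-4

+0x0c: fc ff ff 14 ⇒ word 0x14fffffc (little)
  top 8b → 0x14 → call [J]
  [23:0] imm=16777212 (s24→-4) = #-4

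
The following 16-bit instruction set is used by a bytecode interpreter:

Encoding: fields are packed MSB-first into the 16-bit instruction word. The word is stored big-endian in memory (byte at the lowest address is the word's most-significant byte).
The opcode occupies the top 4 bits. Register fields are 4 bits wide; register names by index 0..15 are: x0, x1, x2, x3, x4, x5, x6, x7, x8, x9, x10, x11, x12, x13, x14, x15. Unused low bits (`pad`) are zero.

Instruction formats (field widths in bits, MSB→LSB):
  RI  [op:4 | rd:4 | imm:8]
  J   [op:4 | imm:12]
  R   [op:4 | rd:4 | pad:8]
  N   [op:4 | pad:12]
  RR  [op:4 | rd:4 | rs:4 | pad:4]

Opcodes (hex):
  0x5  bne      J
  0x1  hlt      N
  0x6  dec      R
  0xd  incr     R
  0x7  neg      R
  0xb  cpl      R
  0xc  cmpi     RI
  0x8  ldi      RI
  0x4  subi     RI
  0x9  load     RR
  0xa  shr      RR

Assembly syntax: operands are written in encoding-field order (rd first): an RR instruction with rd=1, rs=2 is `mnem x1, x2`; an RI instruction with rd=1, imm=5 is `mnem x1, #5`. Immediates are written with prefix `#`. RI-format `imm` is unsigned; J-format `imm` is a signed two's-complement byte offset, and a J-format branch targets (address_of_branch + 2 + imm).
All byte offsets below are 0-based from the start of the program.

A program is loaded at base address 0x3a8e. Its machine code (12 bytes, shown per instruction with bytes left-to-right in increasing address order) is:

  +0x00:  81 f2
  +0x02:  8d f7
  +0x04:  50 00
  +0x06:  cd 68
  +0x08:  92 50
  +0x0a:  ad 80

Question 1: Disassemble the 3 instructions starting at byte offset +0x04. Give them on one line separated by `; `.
bne #0; cmpi x13, #104; load x2, x5

@+04  big-endian(50 00) = 0x5000
  op=0x5000>>12=0x5 ⇒ bne (J)
  imm: (w>>0)&0xfff=0x0 → #0
@+06  big-endian(cd 68) = 0xcd68
  op=0xcd68>>12=0xc ⇒ cmpi (RI)
  rd: (w>>8)&0xf=0xd → x13
  imm: (w>>0)&0xff=0x68 → #104
@+08  big-endian(92 50) = 0x9250
  op=0x9250>>12=0x9 ⇒ load (RR)
  rd: (w>>8)&0xf=0x2 → x2
  rs: (w>>4)&0xf=0x5 → x5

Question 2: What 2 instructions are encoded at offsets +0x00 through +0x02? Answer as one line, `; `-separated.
off 0x00: read 81 f2 as big → 0x81f2
  top 4b → 0x8 → ldi [RI]
  [11:8] rd=1 = x1
  [7:0] imm=242 = #242
off 0x02: read 8d f7 as big → 0x8df7
  top 4b → 0x8 → ldi [RI]
  [11:8] rd=13 = x13
  [7:0] imm=247 = #247

ldi x1, #242; ldi x13, #247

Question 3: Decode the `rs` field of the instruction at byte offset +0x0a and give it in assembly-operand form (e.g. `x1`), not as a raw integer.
x8

off 0x0a: read ad 80 as big → 0xad80
  top 4b → 0xa → shr [RR]
  rd@[11:8]=0xd ⇒ x13
  rs@[7:4]=0x8 ⇒ x8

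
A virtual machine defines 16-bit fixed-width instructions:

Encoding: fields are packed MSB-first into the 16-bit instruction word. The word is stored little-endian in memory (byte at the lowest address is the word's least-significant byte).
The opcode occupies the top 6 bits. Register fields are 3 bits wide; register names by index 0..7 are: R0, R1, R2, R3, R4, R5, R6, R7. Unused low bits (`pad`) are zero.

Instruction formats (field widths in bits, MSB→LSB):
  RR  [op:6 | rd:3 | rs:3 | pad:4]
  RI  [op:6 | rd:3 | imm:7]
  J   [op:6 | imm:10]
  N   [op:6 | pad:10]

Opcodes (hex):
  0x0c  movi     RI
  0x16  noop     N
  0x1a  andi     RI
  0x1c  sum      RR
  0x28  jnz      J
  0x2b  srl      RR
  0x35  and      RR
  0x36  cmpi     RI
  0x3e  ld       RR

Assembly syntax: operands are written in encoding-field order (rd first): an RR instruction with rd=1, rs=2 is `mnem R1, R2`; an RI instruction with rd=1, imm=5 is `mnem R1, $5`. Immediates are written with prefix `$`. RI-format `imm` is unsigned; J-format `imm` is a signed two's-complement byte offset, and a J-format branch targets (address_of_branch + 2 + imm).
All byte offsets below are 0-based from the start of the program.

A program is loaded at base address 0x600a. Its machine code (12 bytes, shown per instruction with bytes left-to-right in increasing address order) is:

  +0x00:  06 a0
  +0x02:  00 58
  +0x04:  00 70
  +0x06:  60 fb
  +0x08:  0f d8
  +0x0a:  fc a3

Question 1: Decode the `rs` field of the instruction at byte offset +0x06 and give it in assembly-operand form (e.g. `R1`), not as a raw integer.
R6

@+06  little-endian(60 fb) = 0xfb60
  opcode bits[15:10]=0x3e: ld/RR
  rd@[9:7]=0x6 ⇒ R6
  rs@[6:4]=0x6 ⇒ R6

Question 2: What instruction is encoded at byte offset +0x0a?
@+0a  little-endian(fc a3) = 0xa3fc
  top 6b → 0x28 → jnz [J]
  imm: (w>>0)&0x3ff=0x3fc (s10→-4) → $-4

jnz $-4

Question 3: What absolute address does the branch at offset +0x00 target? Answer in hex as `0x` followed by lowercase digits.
[00] 06 a0 → 0xa006
  opcode bits[15:10]=0x28: jnz/J
  [9:0] imm=6 = $6
  target = base 0x600a + off 0x00 + 2 + imm 6 = 0x6012

0x6012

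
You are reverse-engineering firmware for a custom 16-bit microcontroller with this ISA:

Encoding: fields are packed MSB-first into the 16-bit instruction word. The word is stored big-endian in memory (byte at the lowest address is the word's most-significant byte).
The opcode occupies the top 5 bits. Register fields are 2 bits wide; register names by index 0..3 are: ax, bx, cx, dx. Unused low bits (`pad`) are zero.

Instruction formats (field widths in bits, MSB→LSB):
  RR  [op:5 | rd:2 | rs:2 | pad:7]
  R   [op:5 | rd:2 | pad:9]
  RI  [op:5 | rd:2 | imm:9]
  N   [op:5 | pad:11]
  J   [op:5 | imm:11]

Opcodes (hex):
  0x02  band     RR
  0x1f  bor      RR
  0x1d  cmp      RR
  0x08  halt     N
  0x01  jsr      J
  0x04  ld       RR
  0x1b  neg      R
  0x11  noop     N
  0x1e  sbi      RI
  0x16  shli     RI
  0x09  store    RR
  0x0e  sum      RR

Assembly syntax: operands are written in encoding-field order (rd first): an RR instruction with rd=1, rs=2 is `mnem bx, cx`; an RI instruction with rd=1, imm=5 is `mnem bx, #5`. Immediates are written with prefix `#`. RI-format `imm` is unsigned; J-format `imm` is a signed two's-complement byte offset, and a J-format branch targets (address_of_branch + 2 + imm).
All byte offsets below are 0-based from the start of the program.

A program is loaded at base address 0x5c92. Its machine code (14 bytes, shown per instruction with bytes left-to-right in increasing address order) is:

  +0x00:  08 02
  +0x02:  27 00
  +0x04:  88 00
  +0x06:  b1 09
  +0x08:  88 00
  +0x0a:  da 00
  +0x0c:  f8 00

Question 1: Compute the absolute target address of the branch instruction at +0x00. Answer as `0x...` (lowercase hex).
0x5c96

[00] 08 02 → 0x0802
  top 5b → 0x1 → jsr [J]
  imm: (w>>0)&0x7ff=0x2 → #2
  target = base 0x5c92 + off 0x00 + 2 + imm 2 = 0x5c96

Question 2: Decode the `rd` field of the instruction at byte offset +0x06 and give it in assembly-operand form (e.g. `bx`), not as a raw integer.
ax

[06] b1 09 → 0xb109
  op=0xb109>>11=0x16 ⇒ shli (RI)
  [10:9] rd=0 = ax
  [8:0] imm=265 = #265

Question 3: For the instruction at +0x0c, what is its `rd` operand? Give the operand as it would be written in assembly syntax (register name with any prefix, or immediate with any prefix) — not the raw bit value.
+0x0c: f8 00 ⇒ word 0xf800 (big)
  op=0xf800>>11=0x1f ⇒ bor (RR)
  [10:9] rd=0 = ax
  [8:7] rs=0 = ax

ax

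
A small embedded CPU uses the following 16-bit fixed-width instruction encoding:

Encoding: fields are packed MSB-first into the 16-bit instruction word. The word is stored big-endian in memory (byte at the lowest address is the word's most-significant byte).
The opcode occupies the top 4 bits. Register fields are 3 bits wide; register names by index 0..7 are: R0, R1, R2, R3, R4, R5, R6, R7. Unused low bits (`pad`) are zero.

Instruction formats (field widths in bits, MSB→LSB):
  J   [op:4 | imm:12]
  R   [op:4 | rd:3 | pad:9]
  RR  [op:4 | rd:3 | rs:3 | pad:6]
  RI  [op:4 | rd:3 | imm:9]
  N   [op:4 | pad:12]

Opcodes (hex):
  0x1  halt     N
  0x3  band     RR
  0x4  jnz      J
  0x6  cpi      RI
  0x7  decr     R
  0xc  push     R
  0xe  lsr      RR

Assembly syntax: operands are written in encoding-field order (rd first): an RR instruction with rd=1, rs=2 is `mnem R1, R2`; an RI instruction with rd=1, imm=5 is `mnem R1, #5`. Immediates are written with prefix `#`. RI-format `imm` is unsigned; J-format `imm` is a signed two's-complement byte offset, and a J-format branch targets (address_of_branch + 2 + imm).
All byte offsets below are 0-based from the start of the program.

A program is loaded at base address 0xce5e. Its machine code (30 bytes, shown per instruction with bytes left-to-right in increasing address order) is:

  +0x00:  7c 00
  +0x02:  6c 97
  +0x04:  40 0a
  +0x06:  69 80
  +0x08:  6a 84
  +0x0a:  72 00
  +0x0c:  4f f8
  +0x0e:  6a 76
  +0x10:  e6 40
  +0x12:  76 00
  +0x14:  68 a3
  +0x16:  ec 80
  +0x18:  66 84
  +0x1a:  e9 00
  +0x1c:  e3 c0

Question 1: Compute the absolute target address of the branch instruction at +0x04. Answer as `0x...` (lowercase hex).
0xce6e

off 0x04: read 40 0a as big → 0x400a
  op=0x400a>>12=0x4 ⇒ jnz (J)
  imm@[11:0]=0xa ⇒ #10
  target = base 0xce5e + off 0x04 + 2 + imm 10 = 0xce6e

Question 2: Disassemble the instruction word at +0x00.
+0x00: 7c 00 ⇒ word 0x7c00 (big)
  op=0x7c00>>12=0x7 ⇒ decr (R)
  rd: (w>>9)&0x7=0x6 → R6

decr R6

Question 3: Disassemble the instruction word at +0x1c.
lsr R1, R7

[1c] e3 c0 → 0xe3c0
  top 4b → 0xe → lsr [RR]
  rd@[11:9]=0x1 ⇒ R1
  rs@[8:6]=0x7 ⇒ R7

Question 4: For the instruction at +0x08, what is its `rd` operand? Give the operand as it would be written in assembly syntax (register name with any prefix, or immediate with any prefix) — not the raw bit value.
+0x08: 6a 84 ⇒ word 0x6a84 (big)
  opcode bits[15:12]=0x6: cpi/RI
  [11:9] rd=5 = R5
  [8:0] imm=132 = #132

R5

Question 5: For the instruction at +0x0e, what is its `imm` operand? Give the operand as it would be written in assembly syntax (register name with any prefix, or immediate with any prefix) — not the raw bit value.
+0x0e: 6a 76 ⇒ word 0x6a76 (big)
  opcode bits[15:12]=0x6: cpi/RI
  rd: (w>>9)&0x7=0x5 → R5
  imm: (w>>0)&0x1ff=0x76 → #118

#118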